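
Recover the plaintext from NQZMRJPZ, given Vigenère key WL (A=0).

Repeat the key across the ciphertext: WLWLWLWL
N(13)−W(22): -9≡17 → R
Q(16)−L(11): 5 → F
Z(25)−W(22): 3 → D
M(12)−L(11): 1 → B
R(17)−W(22): -5≡21 → V
J(9)−L(11): -2≡24 → Y
P(15)−W(22): -7≡19 → T
Z(25)−L(11): 14 → O

RFDBVYTO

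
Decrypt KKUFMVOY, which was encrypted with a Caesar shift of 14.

K(10): 10−14=-4≡22 → W
K(10): 10−14=-4≡22 → W
U(20): 20−14=6 → G
F(5): 5−14=-9≡17 → R
M(12): 12−14=-2≡24 → Y
V(21): 21−14=7 → H
O(14): 14−14=0 → A
Y(24): 24−14=10 → K

WWGRYHAK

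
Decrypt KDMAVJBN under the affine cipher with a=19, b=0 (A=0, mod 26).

GHCAXVLN

The inverse of 19 mod 26 is 11, since 19·11=209≡1. Apply D(y)=11·(y−0) mod 26:
K(10): 11·(10−0)=110≡6 → G
D(3): 11·(3−0)=33≡7 → H
M(12): 11·(12−0)=132≡2 → C
A(0): 11·(0−0)=0 → A
V(21): 11·(21−0)=231≡23 → X
J(9): 11·(9−0)=99≡21 → V
B(1): 11·(1−0)=11 → L
N(13): 11·(13−0)=143≡13 → N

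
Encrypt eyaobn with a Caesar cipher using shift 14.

smocpb

e(4): 4+14=18 → s
y(24): 24+14=38≡12 → m
a(0): 0+14=14 → o
o(14): 14+14=28≡2 → c
b(1): 1+14=15 → p
n(13): 13+14=27≡1 → b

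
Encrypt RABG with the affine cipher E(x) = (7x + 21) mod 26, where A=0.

KVCL

R(17): 7·17+21=140≡10 → K
A(0): 7·0+21=21 → V
B(1): 7·1+21=28≡2 → C
G(6): 7·6+21=63≡11 → L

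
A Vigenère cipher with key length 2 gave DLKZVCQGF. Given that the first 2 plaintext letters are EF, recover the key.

ZG

Subtract each crib letter from the matching ciphertext letter (mod 26):
D(3)−E(4)=-1≡25 → Z
L(11)−F(5)=6 → G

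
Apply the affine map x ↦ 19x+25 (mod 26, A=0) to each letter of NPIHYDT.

MYVCNEW

N(13): 19·13+25=272≡12 → M
P(15): 19·15+25=310≡24 → Y
I(8): 19·8+25=177≡21 → V
H(7): 19·7+25=158≡2 → C
Y(24): 19·24+25=481≡13 → N
D(3): 19·3+25=82≡4 → E
T(19): 19·19+25=386≡22 → W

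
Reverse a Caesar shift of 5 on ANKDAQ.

VIFYVL

A(0): 0−5=-5≡21 → V
N(13): 13−5=8 → I
K(10): 10−5=5 → F
D(3): 3−5=-2≡24 → Y
A(0): 0−5=-5≡21 → V
Q(16): 16−5=11 → L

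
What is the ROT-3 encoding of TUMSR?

T(19): 19+3=22 → W
U(20): 20+3=23 → X
M(12): 12+3=15 → P
S(18): 18+3=21 → V
R(17): 17+3=20 → U

WXPVU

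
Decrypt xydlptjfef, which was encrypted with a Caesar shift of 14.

jkpxbfvrqr

x(23): 23−14=9 → j
y(24): 24−14=10 → k
d(3): 3−14=-11≡15 → p
l(11): 11−14=-3≡23 → x
p(15): 15−14=1 → b
t(19): 19−14=5 → f
j(9): 9−14=-5≡21 → v
f(5): 5−14=-9≡17 → r
e(4): 4−14=-10≡16 → q
f(5): 5−14=-9≡17 → r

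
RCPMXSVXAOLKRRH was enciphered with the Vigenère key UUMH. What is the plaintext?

XIDFDYJQGUZDXXV

Repeat the key across the ciphertext: UUMHUUMHUUMHUUM
R(17)−U(20): -3≡23 → X
C(2)−U(20): -18≡8 → I
P(15)−M(12): 3 → D
M(12)−H(7): 5 → F
X(23)−U(20): 3 → D
S(18)−U(20): -2≡24 → Y
V(21)−M(12): 9 → J
X(23)−H(7): 16 → Q
A(0)−U(20): -20≡6 → G
O(14)−U(20): -6≡20 → U
L(11)−M(12): -1≡25 → Z
K(10)−H(7): 3 → D
R(17)−U(20): -3≡23 → X
R(17)−U(20): -3≡23 → X
H(7)−M(12): -5≡21 → V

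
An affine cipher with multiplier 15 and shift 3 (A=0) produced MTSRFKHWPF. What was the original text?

LIBUOXCDGO

The inverse of 15 mod 26 is 7, since 15·7=105≡1. Apply D(y)=7·(y−3) mod 26:
M(12): 7·(12−3)=63≡11 → L
T(19): 7·(19−3)=112≡8 → I
S(18): 7·(18−3)=105≡1 → B
R(17): 7·(17−3)=98≡20 → U
F(5): 7·(5−3)=14 → O
K(10): 7·(10−3)=49≡23 → X
H(7): 7·(7−3)=28≡2 → C
W(22): 7·(22−3)=133≡3 → D
P(15): 7·(15−3)=84≡6 → G
F(5): 7·(5−3)=14 → O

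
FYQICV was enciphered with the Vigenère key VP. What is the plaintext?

Repeat the key across the ciphertext: VPVPVP
F(5)−V(21): -16≡10 → K
Y(24)−P(15): 9 → J
Q(16)−V(21): -5≡21 → V
I(8)−P(15): -7≡19 → T
C(2)−V(21): -19≡7 → H
V(21)−P(15): 6 → G

KJVTHG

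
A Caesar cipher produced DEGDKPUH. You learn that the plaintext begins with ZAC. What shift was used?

From the crib: D(3)−Z(25)=-22≡4, so the shift is 4.

4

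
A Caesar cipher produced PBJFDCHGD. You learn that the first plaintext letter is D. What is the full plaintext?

DPXTRQVUR

From the crib: P(15)−D(3)=12, so the shift is 12.
Subtract 12 from each ciphertext letter:
P(15): 15−12=3 → D
B(1): 1−12=-11≡15 → P
J(9): 9−12=-3≡23 → X
F(5): 5−12=-7≡19 → T
D(3): 3−12=-9≡17 → R
C(2): 2−12=-10≡16 → Q
H(7): 7−12=-5≡21 → V
G(6): 6−12=-6≡20 → U
D(3): 3−12=-9≡17 → R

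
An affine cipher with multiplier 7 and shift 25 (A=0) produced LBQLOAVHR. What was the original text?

YEVYRPSQK

The inverse of 7 mod 26 is 15, since 7·15=105≡1. Apply D(y)=15·(y−25) mod 26:
L(11): 15·(11−25)=-210≡24 → Y
B(1): 15·(1−25)=-360≡4 → E
Q(16): 15·(16−25)=-135≡21 → V
L(11): 15·(11−25)=-210≡24 → Y
O(14): 15·(14−25)=-165≡17 → R
A(0): 15·(0−25)=-375≡15 → P
V(21): 15·(21−25)=-60≡18 → S
H(7): 15·(7−25)=-270≡16 → Q
R(17): 15·(17−25)=-120≡10 → K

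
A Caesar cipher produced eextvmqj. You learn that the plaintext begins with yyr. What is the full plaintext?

yyrnpgkd

From the crib: e(4)−y(24)=-20≡6, so the shift is 6.
Subtract 6 from each ciphertext letter:
e(4): 4−6=-2≡24 → y
e(4): 4−6=-2≡24 → y
x(23): 23−6=17 → r
t(19): 19−6=13 → n
v(21): 21−6=15 → p
m(12): 12−6=6 → g
q(16): 16−6=10 → k
j(9): 9−6=3 → d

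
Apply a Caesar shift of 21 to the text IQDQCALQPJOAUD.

I(8): 8+21=29≡3 → D
Q(16): 16+21=37≡11 → L
D(3): 3+21=24 → Y
Q(16): 16+21=37≡11 → L
C(2): 2+21=23 → X
A(0): 0+21=21 → V
L(11): 11+21=32≡6 → G
Q(16): 16+21=37≡11 → L
P(15): 15+21=36≡10 → K
J(9): 9+21=30≡4 → E
O(14): 14+21=35≡9 → J
A(0): 0+21=21 → V
U(20): 20+21=41≡15 → P
D(3): 3+21=24 → Y

DLYLXVGLKEJVPY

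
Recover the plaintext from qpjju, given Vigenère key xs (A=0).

txmrx

Repeat the key across the ciphertext: xsxsx
q(16)−x(23): -7≡19 → t
p(15)−s(18): -3≡23 → x
j(9)−x(23): -14≡12 → m
j(9)−s(18): -9≡17 → r
u(20)−x(23): -3≡23 → x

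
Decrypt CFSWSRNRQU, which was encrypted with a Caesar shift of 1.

C(2): 2−1=1 → B
F(5): 5−1=4 → E
S(18): 18−1=17 → R
W(22): 22−1=21 → V
S(18): 18−1=17 → R
R(17): 17−1=16 → Q
N(13): 13−1=12 → M
R(17): 17−1=16 → Q
Q(16): 16−1=15 → P
U(20): 20−1=19 → T

BERVRQMQPT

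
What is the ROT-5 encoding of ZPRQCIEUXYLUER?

Z(25): 25+5=30≡4 → E
P(15): 15+5=20 → U
R(17): 17+5=22 → W
Q(16): 16+5=21 → V
C(2): 2+5=7 → H
I(8): 8+5=13 → N
E(4): 4+5=9 → J
U(20): 20+5=25 → Z
X(23): 23+5=28≡2 → C
Y(24): 24+5=29≡3 → D
L(11): 11+5=16 → Q
U(20): 20+5=25 → Z
E(4): 4+5=9 → J
R(17): 17+5=22 → W

EUWVHNJZCDQZJW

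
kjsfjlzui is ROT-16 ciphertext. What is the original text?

k(10): 10−16=-6≡20 → u
j(9): 9−16=-7≡19 → t
s(18): 18−16=2 → c
f(5): 5−16=-11≡15 → p
j(9): 9−16=-7≡19 → t
l(11): 11−16=-5≡21 → v
z(25): 25−16=9 → j
u(20): 20−16=4 → e
i(8): 8−16=-8≡18 → s

utcptvjes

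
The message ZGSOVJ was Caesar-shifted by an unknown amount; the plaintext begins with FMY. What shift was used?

20

From the crib: Z(25)−F(5)=20, so the shift is 20.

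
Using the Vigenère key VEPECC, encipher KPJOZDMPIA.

Repeat the key across the message: VEPECCVEPE
K(10)+V(21): 31≡5 → F
P(15)+E(4): 19 → T
J(9)+P(15): 24 → Y
O(14)+E(4): 18 → S
Z(25)+C(2): 27≡1 → B
D(3)+C(2): 5 → F
M(12)+V(21): 33≡7 → H
P(15)+E(4): 19 → T
I(8)+P(15): 23 → X
A(0)+E(4): 4 → E

FTYSBFHTXE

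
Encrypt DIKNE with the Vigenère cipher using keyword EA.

HIONI

Repeat the key across the message: EAEAE
D(3)+E(4): 7 → H
I(8)+A(0): 8 → I
K(10)+E(4): 14 → O
N(13)+A(0): 13 → N
E(4)+E(4): 8 → I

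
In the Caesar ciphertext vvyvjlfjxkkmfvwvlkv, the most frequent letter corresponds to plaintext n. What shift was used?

8

The most frequent ciphertext letter is v (appears 6 times).
v is position 21; n is position 13.
Shift = 8.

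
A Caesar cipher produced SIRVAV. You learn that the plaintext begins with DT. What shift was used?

From the crib: S(18)−D(3)=15, so the shift is 15.

15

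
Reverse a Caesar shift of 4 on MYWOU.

IUSKQ

M(12): 12−4=8 → I
Y(24): 24−4=20 → U
W(22): 22−4=18 → S
O(14): 14−4=10 → K
U(20): 20−4=16 → Q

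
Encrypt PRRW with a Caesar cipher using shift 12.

BDDI

P(15): 15+12=27≡1 → B
R(17): 17+12=29≡3 → D
R(17): 17+12=29≡3 → D
W(22): 22+12=34≡8 → I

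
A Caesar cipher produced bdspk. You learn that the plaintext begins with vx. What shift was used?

6

From the crib: b(1)−v(21)=-20≡6, so the shift is 6.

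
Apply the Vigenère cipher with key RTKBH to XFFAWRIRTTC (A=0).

Repeat the key across the message: RTKBHRTKBHR
X(23)+R(17): 40≡14 → O
F(5)+T(19): 24 → Y
F(5)+K(10): 15 → P
A(0)+B(1): 1 → B
W(22)+H(7): 29≡3 → D
R(17)+R(17): 34≡8 → I
I(8)+T(19): 27≡1 → B
R(17)+K(10): 27≡1 → B
T(19)+B(1): 20 → U
T(19)+H(7): 26≡0 → A
C(2)+R(17): 19 → T

OYPBDIBBUAT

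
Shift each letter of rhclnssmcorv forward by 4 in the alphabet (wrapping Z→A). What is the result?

vlgprwwqgsvz

r(17): 17+4=21 → v
h(7): 7+4=11 → l
c(2): 2+4=6 → g
l(11): 11+4=15 → p
n(13): 13+4=17 → r
s(18): 18+4=22 → w
s(18): 18+4=22 → w
m(12): 12+4=16 → q
c(2): 2+4=6 → g
o(14): 14+4=18 → s
r(17): 17+4=21 → v
v(21): 21+4=25 → z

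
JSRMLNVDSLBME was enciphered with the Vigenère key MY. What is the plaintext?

Repeat the key across the ciphertext: MYMYMYMYMYMYM
J(9)−M(12): -3≡23 → X
S(18)−Y(24): -6≡20 → U
R(17)−M(12): 5 → F
M(12)−Y(24): -12≡14 → O
L(11)−M(12): -1≡25 → Z
N(13)−Y(24): -11≡15 → P
V(21)−M(12): 9 → J
D(3)−Y(24): -21≡5 → F
S(18)−M(12): 6 → G
L(11)−Y(24): -13≡13 → N
B(1)−M(12): -11≡15 → P
M(12)−Y(24): -12≡14 → O
E(4)−M(12): -8≡18 → S

XUFOZPJFGNPOS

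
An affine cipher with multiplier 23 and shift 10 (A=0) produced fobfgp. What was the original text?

tqdtkh

The inverse of 23 mod 26 is 17, since 23·17=391≡1. Apply D(y)=17·(y−10) mod 26:
f(5): 17·(5−10)=-85≡19 → t
o(14): 17·(14−10)=68≡16 → q
b(1): 17·(1−10)=-153≡3 → d
f(5): 17·(5−10)=-85≡19 → t
g(6): 17·(6−10)=-68≡10 → k
p(15): 17·(15−10)=85≡7 → h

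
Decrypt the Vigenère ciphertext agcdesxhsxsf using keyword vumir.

Repeat the key across the ciphertext: vumirvumirvu
a(0)−v(21): -21≡5 → f
g(6)−u(20): -14≡12 → m
c(2)−m(12): -10≡16 → q
d(3)−i(8): -5≡21 → v
e(4)−r(17): -13≡13 → n
s(18)−v(21): -3≡23 → x
x(23)−u(20): 3 → d
h(7)−m(12): -5≡21 → v
s(18)−i(8): 10 → k
x(23)−r(17): 6 → g
s(18)−v(21): -3≡23 → x
f(5)−u(20): -15≡11 → l

fmqvnxdvkgxl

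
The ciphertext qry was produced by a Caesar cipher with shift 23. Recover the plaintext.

tub

q(16): 16−23=-7≡19 → t
r(17): 17−23=-6≡20 → u
y(24): 24−23=1 → b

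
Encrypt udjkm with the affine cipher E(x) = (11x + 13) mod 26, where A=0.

u(20): 11·20+13=233≡25 → z
d(3): 11·3+13=46≡20 → u
j(9): 11·9+13=112≡8 → i
k(10): 11·10+13=123≡19 → t
m(12): 11·12+13=145≡15 → p

zuitp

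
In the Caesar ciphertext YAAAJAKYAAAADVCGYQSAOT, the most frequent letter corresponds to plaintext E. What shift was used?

22

The most frequent ciphertext letter is A (appears 9 times).
A is position 0; E is position 4.
Shift = -4≡22.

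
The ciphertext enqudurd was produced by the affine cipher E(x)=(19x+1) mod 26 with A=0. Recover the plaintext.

hcjbwbuw

The inverse of 19 mod 26 is 11, since 19·11=209≡1. Apply D(y)=11·(y−1) mod 26:
e(4): 11·(4−1)=33≡7 → h
n(13): 11·(13−1)=132≡2 → c
q(16): 11·(16−1)=165≡9 → j
u(20): 11·(20−1)=209≡1 → b
d(3): 11·(3−1)=22 → w
u(20): 11·(20−1)=209≡1 → b
r(17): 11·(17−1)=176≡20 → u
d(3): 11·(3−1)=22 → w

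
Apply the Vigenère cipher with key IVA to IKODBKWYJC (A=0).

Repeat the key across the message: IVAIVAIVAI
I(8)+I(8): 16 → Q
K(10)+V(21): 31≡5 → F
O(14)+A(0): 14 → O
D(3)+I(8): 11 → L
B(1)+V(21): 22 → W
K(10)+A(0): 10 → K
W(22)+I(8): 30≡4 → E
Y(24)+V(21): 45≡19 → T
J(9)+A(0): 9 → J
C(2)+I(8): 10 → K

QFOLWKETJK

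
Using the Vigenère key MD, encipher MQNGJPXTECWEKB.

YTZJVSJWQFIHWE

Repeat the key across the message: MDMDMDMDMDMDMD
M(12)+M(12): 24 → Y
Q(16)+D(3): 19 → T
N(13)+M(12): 25 → Z
G(6)+D(3): 9 → J
J(9)+M(12): 21 → V
P(15)+D(3): 18 → S
X(23)+M(12): 35≡9 → J
T(19)+D(3): 22 → W
E(4)+M(12): 16 → Q
C(2)+D(3): 5 → F
W(22)+M(12): 34≡8 → I
E(4)+D(3): 7 → H
K(10)+M(12): 22 → W
B(1)+D(3): 4 → E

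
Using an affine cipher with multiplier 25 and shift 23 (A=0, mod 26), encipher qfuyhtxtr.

hsdzqeaeg

q(16): 25·16+23=423≡7 → h
f(5): 25·5+23=148≡18 → s
u(20): 25·20+23=523≡3 → d
y(24): 25·24+23=623≡25 → z
h(7): 25·7+23=198≡16 → q
t(19): 25·19+23=498≡4 → e
x(23): 25·23+23=598≡0 → a
t(19): 25·19+23=498≡4 → e
r(17): 25·17+23=448≡6 → g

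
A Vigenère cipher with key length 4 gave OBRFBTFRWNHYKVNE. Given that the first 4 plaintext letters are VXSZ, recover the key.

TEZG

Subtract each crib letter from the matching ciphertext letter (mod 26):
O(14)−V(21)=-7≡19 → T
B(1)−X(23)=-22≡4 → E
R(17)−S(18)=-1≡25 → Z
F(5)−Z(25)=-20≡6 → G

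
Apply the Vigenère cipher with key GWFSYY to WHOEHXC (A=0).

Repeat the key across the message: GWFSYYG
W(22)+G(6): 28≡2 → C
H(7)+W(22): 29≡3 → D
O(14)+F(5): 19 → T
E(4)+S(18): 22 → W
H(7)+Y(24): 31≡5 → F
X(23)+Y(24): 47≡21 → V
C(2)+G(6): 8 → I

CDTWFVI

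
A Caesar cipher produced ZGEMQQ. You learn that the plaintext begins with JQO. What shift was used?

From the crib: Z(25)−J(9)=16, so the shift is 16.

16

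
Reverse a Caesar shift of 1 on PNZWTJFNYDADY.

OMYVSIEMXCZCX

P(15): 15−1=14 → O
N(13): 13−1=12 → M
Z(25): 25−1=24 → Y
W(22): 22−1=21 → V
T(19): 19−1=18 → S
J(9): 9−1=8 → I
F(5): 5−1=4 → E
N(13): 13−1=12 → M
Y(24): 24−1=23 → X
D(3): 3−1=2 → C
A(0): 0−1=-1≡25 → Z
D(3): 3−1=2 → C
Y(24): 24−1=23 → X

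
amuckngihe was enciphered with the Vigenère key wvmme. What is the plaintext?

eriqgrlwva

Repeat the key across the ciphertext: wvmmewvmme
a(0)−w(22): -22≡4 → e
m(12)−v(21): -9≡17 → r
u(20)−m(12): 8 → i
c(2)−m(12): -10≡16 → q
k(10)−e(4): 6 → g
n(13)−w(22): -9≡17 → r
g(6)−v(21): -15≡11 → l
i(8)−m(12): -4≡22 → w
h(7)−m(12): -5≡21 → v
e(4)−e(4): 0 → a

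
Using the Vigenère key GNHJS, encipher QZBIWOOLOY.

Repeat the key across the message: GNHJSGNHJS
Q(16)+G(6): 22 → W
Z(25)+N(13): 38≡12 → M
B(1)+H(7): 8 → I
I(8)+J(9): 17 → R
W(22)+S(18): 40≡14 → O
O(14)+G(6): 20 → U
O(14)+N(13): 27≡1 → B
L(11)+H(7): 18 → S
O(14)+J(9): 23 → X
Y(24)+S(18): 42≡16 → Q

WMIROUBSXQ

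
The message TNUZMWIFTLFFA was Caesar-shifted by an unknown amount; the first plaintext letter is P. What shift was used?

From the crib: T(19)−P(15)=4, so the shift is 4.

4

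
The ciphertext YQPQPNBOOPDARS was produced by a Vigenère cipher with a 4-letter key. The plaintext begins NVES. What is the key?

LVLY

Subtract each crib letter from the matching ciphertext letter (mod 26):
Y(24)−N(13)=11 → L
Q(16)−V(21)=-5≡21 → V
P(15)−E(4)=11 → L
Q(16)−S(18)=-2≡24 → Y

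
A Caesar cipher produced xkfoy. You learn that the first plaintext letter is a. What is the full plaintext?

anirb

From the crib: x(23)−a(0)=23, so the shift is 23.
Subtract 23 from each ciphertext letter:
x(23): 23−23=0 → a
k(10): 10−23=-13≡13 → n
f(5): 5−23=-18≡8 → i
o(14): 14−23=-9≡17 → r
y(24): 24−23=1 → b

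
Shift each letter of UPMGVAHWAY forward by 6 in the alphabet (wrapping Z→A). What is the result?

U(20): 20+6=26≡0 → A
P(15): 15+6=21 → V
M(12): 12+6=18 → S
G(6): 6+6=12 → M
V(21): 21+6=27≡1 → B
A(0): 0+6=6 → G
H(7): 7+6=13 → N
W(22): 22+6=28≡2 → C
A(0): 0+6=6 → G
Y(24): 24+6=30≡4 → E

AVSMBGNCGE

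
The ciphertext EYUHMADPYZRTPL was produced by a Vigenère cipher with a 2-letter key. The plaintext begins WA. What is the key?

Subtract each crib letter from the matching ciphertext letter (mod 26):
E(4)−W(22)=-18≡8 → I
Y(24)−A(0)=24 → Y

IY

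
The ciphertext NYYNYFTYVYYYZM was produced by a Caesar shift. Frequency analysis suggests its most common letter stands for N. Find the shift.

The most frequent ciphertext letter is Y (appears 7 times).
Y is position 24; N is position 13.
Shift = 11.

11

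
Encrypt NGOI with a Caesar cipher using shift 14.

N(13): 13+14=27≡1 → B
G(6): 6+14=20 → U
O(14): 14+14=28≡2 → C
I(8): 8+14=22 → W

BUCW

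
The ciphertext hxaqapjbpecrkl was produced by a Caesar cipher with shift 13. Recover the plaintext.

ukndncwocrpexy

h(7): 7−13=-6≡20 → u
x(23): 23−13=10 → k
a(0): 0−13=-13≡13 → n
q(16): 16−13=3 → d
a(0): 0−13=-13≡13 → n
p(15): 15−13=2 → c
j(9): 9−13=-4≡22 → w
b(1): 1−13=-12≡14 → o
p(15): 15−13=2 → c
e(4): 4−13=-9≡17 → r
c(2): 2−13=-11≡15 → p
r(17): 17−13=4 → e
k(10): 10−13=-3≡23 → x
l(11): 11−13=-2≡24 → y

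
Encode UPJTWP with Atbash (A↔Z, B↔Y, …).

U(20) → F(5)
P(15) → K(10)
J(9) → Q(16)
T(19) → G(6)
W(22) → D(3)
P(15) → K(10)

FKQGDK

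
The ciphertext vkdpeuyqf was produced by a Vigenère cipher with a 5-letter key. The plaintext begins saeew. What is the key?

dkzli

Subtract each crib letter from the matching ciphertext letter (mod 26):
v(21)−s(18)=3 → d
k(10)−a(0)=10 → k
d(3)−e(4)=-1≡25 → z
p(15)−e(4)=11 → l
e(4)−w(22)=-18≡8 → i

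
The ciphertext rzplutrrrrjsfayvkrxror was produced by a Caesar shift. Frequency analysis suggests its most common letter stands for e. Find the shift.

13

The most frequent ciphertext letter is r (appears 8 times).
r is position 17; e is position 4.
Shift = 13.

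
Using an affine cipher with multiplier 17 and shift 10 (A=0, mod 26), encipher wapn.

ukfx

w(22): 17·22+10=384≡20 → u
a(0): 17·0+10=10 → k
p(15): 17·15+10=265≡5 → f
n(13): 17·13+10=231≡23 → x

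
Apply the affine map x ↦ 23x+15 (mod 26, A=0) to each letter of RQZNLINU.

R(17): 23·17+15=406≡16 → Q
Q(16): 23·16+15=383≡19 → T
Z(25): 23·25+15=590≡18 → S
N(13): 23·13+15=314≡2 → C
L(11): 23·11+15=268≡8 → I
I(8): 23·8+15=199≡17 → R
N(13): 23·13+15=314≡2 → C
U(20): 23·20+15=475≡7 → H

QTSCIRCH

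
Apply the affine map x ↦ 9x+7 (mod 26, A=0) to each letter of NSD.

UNI

N(13): 9·13+7=124≡20 → U
S(18): 9·18+7=169≡13 → N
D(3): 9·3+7=34≡8 → I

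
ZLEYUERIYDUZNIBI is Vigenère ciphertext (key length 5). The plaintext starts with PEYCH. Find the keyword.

KHGWN

Subtract each crib letter from the matching ciphertext letter (mod 26):
Z(25)−P(15)=10 → K
L(11)−E(4)=7 → H
E(4)−Y(24)=-20≡6 → G
Y(24)−C(2)=22 → W
U(20)−H(7)=13 → N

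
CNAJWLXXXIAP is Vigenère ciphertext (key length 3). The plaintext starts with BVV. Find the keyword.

BSF

Subtract each crib letter from the matching ciphertext letter (mod 26):
C(2)−B(1)=1 → B
N(13)−V(21)=-8≡18 → S
A(0)−V(21)=-21≡5 → F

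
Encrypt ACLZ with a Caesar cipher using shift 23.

A(0): 0+23=23 → X
C(2): 2+23=25 → Z
L(11): 11+23=34≡8 → I
Z(25): 25+23=48≡22 → W

XZIW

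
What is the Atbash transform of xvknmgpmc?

cepmntknx

x(23) → c(2)
v(21) → e(4)
k(10) → p(15)
n(13) → m(12)
m(12) → n(13)
g(6) → t(19)
p(15) → k(10)
m(12) → n(13)
c(2) → x(23)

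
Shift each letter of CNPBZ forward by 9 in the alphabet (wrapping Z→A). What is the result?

LWYKI

C(2): 2+9=11 → L
N(13): 13+9=22 → W
P(15): 15+9=24 → Y
B(1): 1+9=10 → K
Z(25): 25+9=34≡8 → I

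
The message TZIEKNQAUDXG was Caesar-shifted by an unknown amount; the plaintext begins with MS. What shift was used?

7

From the crib: T(19)−M(12)=7, so the shift is 7.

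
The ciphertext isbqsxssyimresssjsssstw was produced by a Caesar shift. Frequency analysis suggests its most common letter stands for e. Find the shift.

14

The most frequent ciphertext letter is s (appears 11 times).
s is position 18; e is position 4.
Shift = 14.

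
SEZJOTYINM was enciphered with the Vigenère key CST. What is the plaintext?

Repeat the key across the ciphertext: CSTCSTCSTC
S(18)−C(2): 16 → Q
E(4)−S(18): -14≡12 → M
Z(25)−T(19): 6 → G
J(9)−C(2): 7 → H
O(14)−S(18): -4≡22 → W
T(19)−T(19): 0 → A
Y(24)−C(2): 22 → W
I(8)−S(18): -10≡16 → Q
N(13)−T(19): -6≡20 → U
M(12)−C(2): 10 → K

QMGHWAWQUK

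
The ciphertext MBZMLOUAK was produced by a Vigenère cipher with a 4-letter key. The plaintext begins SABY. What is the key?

Subtract each crib letter from the matching ciphertext letter (mod 26):
M(12)−S(18)=-6≡20 → U
B(1)−A(0)=1 → B
Z(25)−B(1)=24 → Y
M(12)−Y(24)=-12≡14 → O

UBYO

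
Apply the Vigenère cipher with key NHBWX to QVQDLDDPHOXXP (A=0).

DCRZIQKQDLKEQ

Repeat the key across the message: NHBWXNHBWXNHB
Q(16)+N(13): 29≡3 → D
V(21)+H(7): 28≡2 → C
Q(16)+B(1): 17 → R
D(3)+W(22): 25 → Z
L(11)+X(23): 34≡8 → I
D(3)+N(13): 16 → Q
D(3)+H(7): 10 → K
P(15)+B(1): 16 → Q
H(7)+W(22): 29≡3 → D
O(14)+X(23): 37≡11 → L
X(23)+N(13): 36≡10 → K
X(23)+H(7): 30≡4 → E
P(15)+B(1): 16 → Q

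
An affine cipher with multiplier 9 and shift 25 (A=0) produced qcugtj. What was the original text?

The inverse of 9 mod 26 is 3, since 9·3=27≡1. Apply D(y)=3·(y−25) mod 26:
q(16): 3·(16−25)=-27≡25 → z
c(2): 3·(2−25)=-69≡9 → j
u(20): 3·(20−25)=-15≡11 → l
g(6): 3·(6−25)=-57≡21 → v
t(19): 3·(19−25)=-18≡8 → i
j(9): 3·(9−25)=-48≡4 → e

zjlvie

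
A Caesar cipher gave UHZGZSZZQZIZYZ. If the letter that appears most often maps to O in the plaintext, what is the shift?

11

The most frequent ciphertext letter is Z (appears 7 times).
Z is position 25; O is position 14.
Shift = 11.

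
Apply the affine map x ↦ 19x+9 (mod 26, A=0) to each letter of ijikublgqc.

fyfrzcktbv

i(8): 19·8+9=161≡5 → f
j(9): 19·9+9=180≡24 → y
i(8): 19·8+9=161≡5 → f
k(10): 19·10+9=199≡17 → r
u(20): 19·20+9=389≡25 → z
b(1): 19·1+9=28≡2 → c
l(11): 19·11+9=218≡10 → k
g(6): 19·6+9=123≡19 → t
q(16): 19·16+9=313≡1 → b
c(2): 19·2+9=47≡21 → v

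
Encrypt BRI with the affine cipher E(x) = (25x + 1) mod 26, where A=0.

AKT

B(1): 25·1+1=26≡0 → A
R(17): 25·17+1=426≡10 → K
I(8): 25·8+1=201≡19 → T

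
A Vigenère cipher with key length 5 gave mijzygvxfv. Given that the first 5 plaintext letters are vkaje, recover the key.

Subtract each crib letter from the matching ciphertext letter (mod 26):
m(12)−v(21)=-9≡17 → r
i(8)−k(10)=-2≡24 → y
j(9)−a(0)=9 → j
z(25)−j(9)=16 → q
y(24)−e(4)=20 → u

ryjqu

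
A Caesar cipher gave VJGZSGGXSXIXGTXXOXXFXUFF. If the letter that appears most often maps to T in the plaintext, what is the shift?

4

The most frequent ciphertext letter is X (appears 8 times).
X is position 23; T is position 19.
Shift = 4.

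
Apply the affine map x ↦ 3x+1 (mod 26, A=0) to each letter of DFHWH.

KQWPW

D(3): 3·3+1=10 → K
F(5): 3·5+1=16 → Q
H(7): 3·7+1=22 → W
W(22): 3·22+1=67≡15 → P
H(7): 3·7+1=22 → W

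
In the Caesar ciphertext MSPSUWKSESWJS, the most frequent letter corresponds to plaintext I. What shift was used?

10

The most frequent ciphertext letter is S (appears 5 times).
S is position 18; I is position 8.
Shift = 10.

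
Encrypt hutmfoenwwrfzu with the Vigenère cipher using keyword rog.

Repeat the key across the message: rogrogrogrogro
h(7)+r(17): 24 → y
u(20)+o(14): 34≡8 → i
t(19)+g(6): 25 → z
m(12)+r(17): 29≡3 → d
f(5)+o(14): 19 → t
o(14)+g(6): 20 → u
e(4)+r(17): 21 → v
n(13)+o(14): 27≡1 → b
w(22)+g(6): 28≡2 → c
w(22)+r(17): 39≡13 → n
r(17)+o(14): 31≡5 → f
f(5)+g(6): 11 → l
z(25)+r(17): 42≡16 → q
u(20)+o(14): 34≡8 → i

yizdtuvbcnflqi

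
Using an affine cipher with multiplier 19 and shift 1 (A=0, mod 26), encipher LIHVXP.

L(11): 19·11+1=210≡2 → C
I(8): 19·8+1=153≡23 → X
H(7): 19·7+1=134≡4 → E
V(21): 19·21+1=400≡10 → K
X(23): 19·23+1=438≡22 → W
P(15): 19·15+1=286≡0 → A

CXEKWA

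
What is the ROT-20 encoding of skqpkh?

mekjeb

s(18): 18+20=38≡12 → m
k(10): 10+20=30≡4 → e
q(16): 16+20=36≡10 → k
p(15): 15+20=35≡9 → j
k(10): 10+20=30≡4 → e
h(7): 7+20=27≡1 → b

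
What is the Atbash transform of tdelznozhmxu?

gwvoamlasncf

t(19) → g(6)
d(3) → w(22)
e(4) → v(21)
l(11) → o(14)
z(25) → a(0)
n(13) → m(12)
o(14) → l(11)
z(25) → a(0)
h(7) → s(18)
m(12) → n(13)
x(23) → c(2)
u(20) → f(5)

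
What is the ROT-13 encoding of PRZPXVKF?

CEMCKIXS

P(15): 15+13=28≡2 → C
R(17): 17+13=30≡4 → E
Z(25): 25+13=38≡12 → M
P(15): 15+13=28≡2 → C
X(23): 23+13=36≡10 → K
V(21): 21+13=34≡8 → I
K(10): 10+13=23 → X
F(5): 5+13=18 → S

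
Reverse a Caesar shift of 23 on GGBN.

G(6): 6−23=-17≡9 → J
G(6): 6−23=-17≡9 → J
B(1): 1−23=-22≡4 → E
N(13): 13−23=-10≡16 → Q

JJEQ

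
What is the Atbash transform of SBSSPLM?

HYHHKON

S(18) → H(7)
B(1) → Y(24)
S(18) → H(7)
S(18) → H(7)
P(15) → K(10)
L(11) → O(14)
M(12) → N(13)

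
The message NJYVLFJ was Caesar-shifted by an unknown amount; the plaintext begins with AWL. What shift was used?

From the crib: N(13)−A(0)=13, so the shift is 13.

13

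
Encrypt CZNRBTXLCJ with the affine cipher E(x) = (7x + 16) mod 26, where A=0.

EJDFXTVPEB

C(2): 7·2+16=30≡4 → E
Z(25): 7·25+16=191≡9 → J
N(13): 7·13+16=107≡3 → D
R(17): 7·17+16=135≡5 → F
B(1): 7·1+16=23 → X
T(19): 7·19+16=149≡19 → T
X(23): 7·23+16=177≡21 → V
L(11): 7·11+16=93≡15 → P
C(2): 7·2+16=30≡4 → E
J(9): 7·9+16=79≡1 → B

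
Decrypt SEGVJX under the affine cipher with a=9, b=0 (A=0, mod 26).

The inverse of 9 mod 26 is 3, since 9·3=27≡1. Apply D(y)=3·(y−0) mod 26:
S(18): 3·(18−0)=54≡2 → C
E(4): 3·(4−0)=12 → M
G(6): 3·(6−0)=18 → S
V(21): 3·(21−0)=63≡11 → L
J(9): 3·(9−0)=27≡1 → B
X(23): 3·(23−0)=69≡17 → R

CMSLBR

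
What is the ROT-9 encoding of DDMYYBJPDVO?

MMVHHKSYMEX

D(3): 3+9=12 → M
D(3): 3+9=12 → M
M(12): 12+9=21 → V
Y(24): 24+9=33≡7 → H
Y(24): 24+9=33≡7 → H
B(1): 1+9=10 → K
J(9): 9+9=18 → S
P(15): 15+9=24 → Y
D(3): 3+9=12 → M
V(21): 21+9=30≡4 → E
O(14): 14+9=23 → X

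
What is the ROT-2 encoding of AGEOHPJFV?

CIGQJRLHX

A(0): 0+2=2 → C
G(6): 6+2=8 → I
E(4): 4+2=6 → G
O(14): 14+2=16 → Q
H(7): 7+2=9 → J
P(15): 15+2=17 → R
J(9): 9+2=11 → L
F(5): 5+2=7 → H
V(21): 21+2=23 → X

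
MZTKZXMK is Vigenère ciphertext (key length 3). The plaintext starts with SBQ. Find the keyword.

Subtract each crib letter from the matching ciphertext letter (mod 26):
M(12)−S(18)=-6≡20 → U
Z(25)−B(1)=24 → Y
T(19)−Q(16)=3 → D

UYD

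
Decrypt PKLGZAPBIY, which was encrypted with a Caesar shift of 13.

P(15): 15−13=2 → C
K(10): 10−13=-3≡23 → X
L(11): 11−13=-2≡24 → Y
G(6): 6−13=-7≡19 → T
Z(25): 25−13=12 → M
A(0): 0−13=-13≡13 → N
P(15): 15−13=2 → C
B(1): 1−13=-12≡14 → O
I(8): 8−13=-5≡21 → V
Y(24): 24−13=11 → L

CXYTMNCOVL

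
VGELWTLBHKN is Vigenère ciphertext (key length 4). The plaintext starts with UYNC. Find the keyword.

BIRJ

Subtract each crib letter from the matching ciphertext letter (mod 26):
V(21)−U(20)=1 → B
G(6)−Y(24)=-18≡8 → I
E(4)−N(13)=-9≡17 → R
L(11)−C(2)=9 → J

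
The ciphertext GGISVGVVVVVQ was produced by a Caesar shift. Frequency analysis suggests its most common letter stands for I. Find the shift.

The most frequent ciphertext letter is V (appears 6 times).
V is position 21; I is position 8.
Shift = 13.

13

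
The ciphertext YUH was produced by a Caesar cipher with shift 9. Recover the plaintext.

Y(24): 24−9=15 → P
U(20): 20−9=11 → L
H(7): 7−9=-2≡24 → Y

PLY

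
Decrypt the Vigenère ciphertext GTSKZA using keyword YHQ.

IMCMSK

Repeat the key across the ciphertext: YHQYHQ
G(6)−Y(24): -18≡8 → I
T(19)−H(7): 12 → M
S(18)−Q(16): 2 → C
K(10)−Y(24): -14≡12 → M
Z(25)−H(7): 18 → S
A(0)−Q(16): -16≡10 → K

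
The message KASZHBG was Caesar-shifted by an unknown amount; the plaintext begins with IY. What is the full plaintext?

From the crib: K(10)−I(8)=2, so the shift is 2.
Subtract 2 from each ciphertext letter:
K(10): 10−2=8 → I
A(0): 0−2=-2≡24 → Y
S(18): 18−2=16 → Q
Z(25): 25−2=23 → X
H(7): 7−2=5 → F
B(1): 1−2=-1≡25 → Z
G(6): 6−2=4 → E

IYQXFZE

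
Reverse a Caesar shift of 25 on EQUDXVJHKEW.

E(4): 4−25=-21≡5 → F
Q(16): 16−25=-9≡17 → R
U(20): 20−25=-5≡21 → V
D(3): 3−25=-22≡4 → E
X(23): 23−25=-2≡24 → Y
V(21): 21−25=-4≡22 → W
J(9): 9−25=-16≡10 → K
H(7): 7−25=-18≡8 → I
K(10): 10−25=-15≡11 → L
E(4): 4−25=-21≡5 → F
W(22): 22−25=-3≡23 → X

FRVEYWKILFX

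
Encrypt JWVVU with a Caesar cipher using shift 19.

CPOON

J(9): 9+19=28≡2 → C
W(22): 22+19=41≡15 → P
V(21): 21+19=40≡14 → O
V(21): 21+19=40≡14 → O
U(20): 20+19=39≡13 → N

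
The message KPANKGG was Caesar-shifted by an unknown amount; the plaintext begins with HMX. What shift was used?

3

From the crib: K(10)−H(7)=3, so the shift is 3.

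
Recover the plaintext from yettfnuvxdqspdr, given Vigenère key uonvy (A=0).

Repeat the key across the ciphertext: uonvyuonvyuonvy
y(24)−u(20): 4 → e
e(4)−o(14): -10≡16 → q
t(19)−n(13): 6 → g
t(19)−v(21): -2≡24 → y
f(5)−y(24): -19≡7 → h
n(13)−u(20): -7≡19 → t
u(20)−o(14): 6 → g
v(21)−n(13): 8 → i
x(23)−v(21): 2 → c
d(3)−y(24): -21≡5 → f
q(16)−u(20): -4≡22 → w
s(18)−o(14): 4 → e
p(15)−n(13): 2 → c
d(3)−v(21): -18≡8 → i
r(17)−y(24): -7≡19 → t

eqgyhtgicfwecit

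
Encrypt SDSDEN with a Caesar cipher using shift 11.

S(18): 18+11=29≡3 → D
D(3): 3+11=14 → O
S(18): 18+11=29≡3 → D
D(3): 3+11=14 → O
E(4): 4+11=15 → P
N(13): 13+11=24 → Y

DODOPY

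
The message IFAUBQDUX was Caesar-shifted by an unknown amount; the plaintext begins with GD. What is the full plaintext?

From the crib: I(8)−G(6)=2, so the shift is 2.
Subtract 2 from each ciphertext letter:
I(8): 8−2=6 → G
F(5): 5−2=3 → D
A(0): 0−2=-2≡24 → Y
U(20): 20−2=18 → S
B(1): 1−2=-1≡25 → Z
Q(16): 16−2=14 → O
D(3): 3−2=1 → B
U(20): 20−2=18 → S
X(23): 23−2=21 → V

GDYSZOBSV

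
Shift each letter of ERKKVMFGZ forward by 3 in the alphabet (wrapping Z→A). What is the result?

E(4): 4+3=7 → H
R(17): 17+3=20 → U
K(10): 10+3=13 → N
K(10): 10+3=13 → N
V(21): 21+3=24 → Y
M(12): 12+3=15 → P
F(5): 5+3=8 → I
G(6): 6+3=9 → J
Z(25): 25+3=28≡2 → C

HUNNYPIJC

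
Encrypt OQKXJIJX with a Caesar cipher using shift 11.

ZBVIUTUI

O(14): 14+11=25 → Z
Q(16): 16+11=27≡1 → B
K(10): 10+11=21 → V
X(23): 23+11=34≡8 → I
J(9): 9+11=20 → U
I(8): 8+11=19 → T
J(9): 9+11=20 → U
X(23): 23+11=34≡8 → I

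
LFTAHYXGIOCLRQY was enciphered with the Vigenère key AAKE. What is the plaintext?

Repeat the key across the ciphertext: AAKEAAKEAAKEAAK
L(11)−A(0): 11 → L
F(5)−A(0): 5 → F
T(19)−K(10): 9 → J
A(0)−E(4): -4≡22 → W
H(7)−A(0): 7 → H
Y(24)−A(0): 24 → Y
X(23)−K(10): 13 → N
G(6)−E(4): 2 → C
I(8)−A(0): 8 → I
O(14)−A(0): 14 → O
C(2)−K(10): -8≡18 → S
L(11)−E(4): 7 → H
R(17)−A(0): 17 → R
Q(16)−A(0): 16 → Q
Y(24)−K(10): 14 → O

LFJWHYNCIOSHRQO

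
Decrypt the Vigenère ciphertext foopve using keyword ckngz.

Repeat the key across the ciphertext: ckngzc
f(5)−c(2): 3 → d
o(14)−k(10): 4 → e
o(14)−n(13): 1 → b
p(15)−g(6): 9 → j
v(21)−z(25): -4≡22 → w
e(4)−c(2): 2 → c

debjwc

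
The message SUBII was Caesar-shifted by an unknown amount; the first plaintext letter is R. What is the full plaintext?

From the crib: S(18)−R(17)=1, so the shift is 1.
Subtract 1 from each ciphertext letter:
S(18): 18−1=17 → R
U(20): 20−1=19 → T
B(1): 1−1=0 → A
I(8): 8−1=7 → H
I(8): 8−1=7 → H

RTAHH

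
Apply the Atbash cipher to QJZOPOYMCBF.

Q(16) → J(9)
J(9) → Q(16)
Z(25) → A(0)
O(14) → L(11)
P(15) → K(10)
O(14) → L(11)
Y(24) → B(1)
M(12) → N(13)
C(2) → X(23)
B(1) → Y(24)
F(5) → U(20)

JQALKLBNXYU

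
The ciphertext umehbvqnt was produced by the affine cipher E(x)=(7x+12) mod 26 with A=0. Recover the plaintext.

The inverse of 7 mod 26 is 15, since 7·15=105≡1. Apply D(y)=15·(y−12) mod 26:
u(20): 15·(20−12)=120≡16 → q
m(12): 15·(12−12)=0 → a
e(4): 15·(4−12)=-120≡10 → k
h(7): 15·(7−12)=-75≡3 → d
b(1): 15·(1−12)=-165≡17 → r
v(21): 15·(21−12)=135≡5 → f
q(16): 15·(16−12)=60≡8 → i
n(13): 15·(13−12)=15 → p
t(19): 15·(19−12)=105≡1 → b

qakdrfipb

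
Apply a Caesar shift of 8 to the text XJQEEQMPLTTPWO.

FRYMMYUXTBBXEW

X(23): 23+8=31≡5 → F
J(9): 9+8=17 → R
Q(16): 16+8=24 → Y
E(4): 4+8=12 → M
E(4): 4+8=12 → M
Q(16): 16+8=24 → Y
M(12): 12+8=20 → U
P(15): 15+8=23 → X
L(11): 11+8=19 → T
T(19): 19+8=27≡1 → B
T(19): 19+8=27≡1 → B
P(15): 15+8=23 → X
W(22): 22+8=30≡4 → E
O(14): 14+8=22 → W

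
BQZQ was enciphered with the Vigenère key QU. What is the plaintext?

LWJW

Repeat the key across the ciphertext: QUQU
B(1)−Q(16): -15≡11 → L
Q(16)−U(20): -4≡22 → W
Z(25)−Q(16): 9 → J
Q(16)−U(20): -4≡22 → W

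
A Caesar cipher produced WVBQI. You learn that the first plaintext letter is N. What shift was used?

9

From the crib: W(22)−N(13)=9, so the shift is 9.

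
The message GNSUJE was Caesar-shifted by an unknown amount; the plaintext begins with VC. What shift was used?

From the crib: G(6)−V(21)=-15≡11, so the shift is 11.

11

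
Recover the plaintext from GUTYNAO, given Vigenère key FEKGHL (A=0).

Repeat the key across the ciphertext: FEKGHLF
G(6)−F(5): 1 → B
U(20)−E(4): 16 → Q
T(19)−K(10): 9 → J
Y(24)−G(6): 18 → S
N(13)−H(7): 6 → G
A(0)−L(11): -11≡15 → P
O(14)−F(5): 9 → J

BQJSGPJ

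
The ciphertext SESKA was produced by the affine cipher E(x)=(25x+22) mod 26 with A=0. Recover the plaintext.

The inverse of 25 mod 26 is 25, since 25·25=625≡1. Apply D(y)=25·(y−22) mod 26:
S(18): 25·(18−22)=-100≡4 → E
E(4): 25·(4−22)=-450≡18 → S
S(18): 25·(18−22)=-100≡4 → E
K(10): 25·(10−22)=-300≡12 → M
A(0): 25·(0−22)=-550≡22 → W

ESEMW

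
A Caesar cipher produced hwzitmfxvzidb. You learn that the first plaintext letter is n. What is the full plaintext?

From the crib: h(7)−n(13)=-6≡20, so the shift is 20.
Subtract 20 from each ciphertext letter:
h(7): 7−20=-13≡13 → n
w(22): 22−20=2 → c
z(25): 25−20=5 → f
i(8): 8−20=-12≡14 → o
t(19): 19−20=-1≡25 → z
m(12): 12−20=-8≡18 → s
f(5): 5−20=-15≡11 → l
x(23): 23−20=3 → d
v(21): 21−20=1 → b
z(25): 25−20=5 → f
i(8): 8−20=-12≡14 → o
d(3): 3−20=-17≡9 → j
b(1): 1−20=-19≡7 → h

ncfozsldbfojh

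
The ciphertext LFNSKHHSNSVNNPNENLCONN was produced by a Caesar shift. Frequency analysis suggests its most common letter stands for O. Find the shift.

25

The most frequent ciphertext letter is N (appears 8 times).
N is position 13; O is position 14.
Shift = -1≡25.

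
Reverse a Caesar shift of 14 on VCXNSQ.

HOJZEC

V(21): 21−14=7 → H
C(2): 2−14=-12≡14 → O
X(23): 23−14=9 → J
N(13): 13−14=-1≡25 → Z
S(18): 18−14=4 → E
Q(16): 16−14=2 → C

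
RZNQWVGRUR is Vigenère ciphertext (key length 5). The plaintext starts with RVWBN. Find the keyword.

Subtract each crib letter from the matching ciphertext letter (mod 26):
R(17)−R(17)=0 → A
Z(25)−V(21)=4 → E
N(13)−W(22)=-9≡17 → R
Q(16)−B(1)=15 → P
W(22)−N(13)=9 → J

AERPJ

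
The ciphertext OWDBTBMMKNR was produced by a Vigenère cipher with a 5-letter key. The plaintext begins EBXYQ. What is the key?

Subtract each crib letter from the matching ciphertext letter (mod 26):
O(14)−E(4)=10 → K
W(22)−B(1)=21 → V
D(3)−X(23)=-20≡6 → G
B(1)−Y(24)=-23≡3 → D
T(19)−Q(16)=3 → D

KVGDD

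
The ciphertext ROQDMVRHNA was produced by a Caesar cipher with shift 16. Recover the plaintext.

R(17): 17−16=1 → B
O(14): 14−16=-2≡24 → Y
Q(16): 16−16=0 → A
D(3): 3−16=-13≡13 → N
M(12): 12−16=-4≡22 → W
V(21): 21−16=5 → F
R(17): 17−16=1 → B
H(7): 7−16=-9≡17 → R
N(13): 13−16=-3≡23 → X
A(0): 0−16=-16≡10 → K

BYANWFBRXK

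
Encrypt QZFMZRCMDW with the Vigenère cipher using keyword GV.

Repeat the key across the message: GVGVGVGVGV
Q(16)+G(6): 22 → W
Z(25)+V(21): 46≡20 → U
F(5)+G(6): 11 → L
M(12)+V(21): 33≡7 → H
Z(25)+G(6): 31≡5 → F
R(17)+V(21): 38≡12 → M
C(2)+G(6): 8 → I
M(12)+V(21): 33≡7 → H
D(3)+G(6): 9 → J
W(22)+V(21): 43≡17 → R

WULHFMIHJR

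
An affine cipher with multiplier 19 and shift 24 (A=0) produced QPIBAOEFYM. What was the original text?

The inverse of 19 mod 26 is 11, since 19·11=209≡1. Apply D(y)=11·(y−24) mod 26:
Q(16): 11·(16−24)=-88≡16 → Q
P(15): 11·(15−24)=-99≡5 → F
I(8): 11·(8−24)=-176≡6 → G
B(1): 11·(1−24)=-253≡7 → H
A(0): 11·(0−24)=-264≡22 → W
O(14): 11·(14−24)=-110≡20 → U
E(4): 11·(4−24)=-220≡14 → O
F(5): 11·(5−24)=-209≡25 → Z
Y(24): 11·(24−24)=0 → A
M(12): 11·(12−24)=-132≡24 → Y

QFGHWUOZAY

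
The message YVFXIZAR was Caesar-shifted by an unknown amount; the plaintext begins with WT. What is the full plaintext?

From the crib: Y(24)−W(22)=2, so the shift is 2.
Subtract 2 from each ciphertext letter:
Y(24): 24−2=22 → W
V(21): 21−2=19 → T
F(5): 5−2=3 → D
X(23): 23−2=21 → V
I(8): 8−2=6 → G
Z(25): 25−2=23 → X
A(0): 0−2=-2≡24 → Y
R(17): 17−2=15 → P

WTDVGXYP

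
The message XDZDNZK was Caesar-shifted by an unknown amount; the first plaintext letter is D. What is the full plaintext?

DJFJTFQ

From the crib: X(23)−D(3)=20, so the shift is 20.
Subtract 20 from each ciphertext letter:
X(23): 23−20=3 → D
D(3): 3−20=-17≡9 → J
Z(25): 25−20=5 → F
D(3): 3−20=-17≡9 → J
N(13): 13−20=-7≡19 → T
Z(25): 25−20=5 → F
K(10): 10−20=-10≡16 → Q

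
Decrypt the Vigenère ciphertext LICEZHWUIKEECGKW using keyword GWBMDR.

FMBSWQQYHYBNWKJK

Repeat the key across the ciphertext: GWBMDRGWBMDRGWBM
L(11)−G(6): 5 → F
I(8)−W(22): -14≡12 → M
C(2)−B(1): 1 → B
E(4)−M(12): -8≡18 → S
Z(25)−D(3): 22 → W
H(7)−R(17): -10≡16 → Q
W(22)−G(6): 16 → Q
U(20)−W(22): -2≡24 → Y
I(8)−B(1): 7 → H
K(10)−M(12): -2≡24 → Y
E(4)−D(3): 1 → B
E(4)−R(17): -13≡13 → N
C(2)−G(6): -4≡22 → W
G(6)−W(22): -16≡10 → K
K(10)−B(1): 9 → J
W(22)−M(12): 10 → K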